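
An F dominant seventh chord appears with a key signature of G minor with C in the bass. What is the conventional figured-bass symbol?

4/3

C is the fifth of F dominant seventh, so the chord is in second inversion.
A seventh chord in second inversion is figured 6/4/3, conventionally abbreviated 4/3.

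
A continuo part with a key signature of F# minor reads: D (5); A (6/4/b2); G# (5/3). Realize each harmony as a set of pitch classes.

D (5/3): D, F#, A.
A (6/4/b2): A, Bb, D, F#.
G# (5/3): G#, B, D.

D, F#, A | A, Bb, D, F# | G#, B, D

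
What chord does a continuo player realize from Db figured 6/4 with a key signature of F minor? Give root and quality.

The figures 6/4 indicate a triad in second inversion.
In second inversion the root lies a fourth above the bass: a fourth above Db in F minor is G.
The chord tones are Db, G, Bb, giving G diminished.

G diminished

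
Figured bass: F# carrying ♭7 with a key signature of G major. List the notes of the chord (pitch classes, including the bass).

F#, A, C, Eb

The written figures ♭7 are shorthand for 7/5/3: the 5/3 are implied.
A third above F# in this key is A.
A fifth above F# in this key is C.
A seventh above F# in this key is E, lowered to Eb by the flat.
Together with the bass F#, this spells F# diminished seventh in root position.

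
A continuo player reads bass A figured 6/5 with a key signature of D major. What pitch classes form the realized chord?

The written figures 6/5 are shorthand for 6/5/3: the 3 is implied.
A third above A in this key is C#.
A fifth above A in this key is E.
A sixth above A in this key is F#.
Together with the bass A, this spells F# minor seventh in first inversion.

A, C#, E, F#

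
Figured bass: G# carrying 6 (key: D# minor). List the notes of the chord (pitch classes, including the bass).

G#, B, E#

The written figures 6 are shorthand for 6/3: the 3 is implied.
A third above G# in this key is B.
A sixth above G# in this key is E#.
Together with the bass G#, this spells E# diminished in first inversion.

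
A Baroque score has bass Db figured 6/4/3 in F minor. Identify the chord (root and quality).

G half-diminished seventh

The figures 6/4/3 indicate a seventh chord in second inversion.
In second inversion the root lies a fourth above the bass: a fourth above Db in F minor is G.
The chord tones are Db, F, G, Bb, giving G half-diminished seventh.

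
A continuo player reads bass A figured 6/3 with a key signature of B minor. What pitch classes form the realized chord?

A third above A in this key is C#.
A sixth above A in this key is F#.
Together with the bass A, this spells F# minor in first inversion.

A, C#, F#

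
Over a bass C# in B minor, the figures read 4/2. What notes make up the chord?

The written figures 4/2 are shorthand for 6/4/2: the 6 is implied.
A second above C# in this key is D.
A fourth above C# in this key is F#.
A sixth above C# in this key is A.
Together with the bass C#, this spells D major seventh in third inversion.

C#, D, F#, A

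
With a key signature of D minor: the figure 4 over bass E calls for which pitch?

A

Counting 3 letter steps above E lands on A; in D minor, that letter is A.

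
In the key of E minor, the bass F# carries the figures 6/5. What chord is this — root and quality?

D dominant seventh

The figures 6/5 indicate a seventh chord in first inversion.
In first inversion the root lies a sixth above the bass: a sixth above F# in E minor is D.
The chord tones are F#, A, C, D, giving D dominant seventh.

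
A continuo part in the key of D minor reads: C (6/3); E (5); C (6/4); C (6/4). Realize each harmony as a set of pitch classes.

C (6/3): C, E, A.
E (5/3): E, G, Bb.
C (6/4): C, F, A.
C (6/4): C, F, A.

C, E, A | E, G, Bb | C, F, A | C, F, A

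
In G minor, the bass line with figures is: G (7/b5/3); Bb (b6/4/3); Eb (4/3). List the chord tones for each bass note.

G (7/b5/3): G, Bb, Db, F.
Bb (b6/4/3): Bb, D, Eb, Gb.
Eb (6/4/3): Eb, G, A, C.

G, Bb, Db, F | Bb, D, Eb, Gb | Eb, G, A, C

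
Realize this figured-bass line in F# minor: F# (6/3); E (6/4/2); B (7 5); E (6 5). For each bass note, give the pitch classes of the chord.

F# (6/3): F#, A, D.
E (6/4/2): E, F#, A, C#.
B (7/5/3): B, D, F#, A.
E (6/5/3): E, G#, B, C#.

F#, A, D | E, F#, A, C# | B, D, F#, A | E, G#, B, C#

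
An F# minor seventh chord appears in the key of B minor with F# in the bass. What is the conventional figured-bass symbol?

F# is the root of F# minor seventh, so the chord is in root position.
A seventh chord in root position is figured 7/5/3, conventionally abbreviated 7.

7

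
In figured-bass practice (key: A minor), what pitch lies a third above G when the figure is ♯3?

Counting 2 letter steps above G lands on B; in A minor, that letter is B.
The #3 figure raises it a semitone, giving B#.

B#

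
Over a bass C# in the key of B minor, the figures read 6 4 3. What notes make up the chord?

A third above C# in this key is E.
A fourth above C# in this key is F#.
A sixth above C# in this key is A.
Together with the bass C#, this spells F# minor seventh in second inversion.

C#, E, F#, A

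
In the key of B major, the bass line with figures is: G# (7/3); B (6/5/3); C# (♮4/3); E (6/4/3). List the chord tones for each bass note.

G# (7/5/3): G#, B, D#, F#.
B (6/5/3): B, D#, F#, G#.
C# (6/♮4/3): C#, E, F, A#.
E (6/4/3): E, G#, A#, C#.

G#, B, D#, F# | B, D#, F#, G# | C#, E, F, A# | E, G#, A#, C#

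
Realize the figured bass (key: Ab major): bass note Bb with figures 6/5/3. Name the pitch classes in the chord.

Bb, Db, F, G

A third above Bb in this key is Db.
A fifth above Bb in this key is F.
A sixth above Bb in this key is G.
Together with the bass Bb, this spells G half-diminished seventh in first inversion.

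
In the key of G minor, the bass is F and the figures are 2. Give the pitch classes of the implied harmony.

The written figures 2 are shorthand for 6/4/2: the 6/4 are implied.
A second above F in this key is G.
A fourth above F in this key is Bb.
A sixth above F in this key is D.
Together with the bass F, this spells G minor seventh in third inversion.

F, G, Bb, D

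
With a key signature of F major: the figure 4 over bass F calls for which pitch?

Counting 3 letter steps above F lands on B; in F major, that letter is Bb.

Bb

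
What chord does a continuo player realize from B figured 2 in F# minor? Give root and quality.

C# minor seventh

The figures 2 indicate a seventh chord in third inversion.
In third inversion the root lies a second above the bass: a second above B in F# minor is C#.
The chord tones are B, C#, E, G#, giving C# minor seventh.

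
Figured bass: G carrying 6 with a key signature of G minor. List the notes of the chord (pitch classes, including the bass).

G, Bb, Eb

The written figures 6 are shorthand for 6/3: the 3 is implied.
A third above G in this key is Bb.
A sixth above G in this key is Eb.
Together with the bass G, this spells Eb major in first inversion.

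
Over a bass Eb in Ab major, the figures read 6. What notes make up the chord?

Eb, G, C

The written figures 6 are shorthand for 6/3: the 3 is implied.
A third above Eb in this key is G.
A sixth above Eb in this key is C.
Together with the bass Eb, this spells C minor in first inversion.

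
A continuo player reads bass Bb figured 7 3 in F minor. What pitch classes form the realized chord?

The written figures 7 3 are shorthand for 7/5/3: the 5 is implied.
A third above Bb in this key is Db.
A fifth above Bb in this key is F.
A seventh above Bb in this key is Ab.
Together with the bass Bb, this spells Bb minor seventh in root position.

Bb, Db, F, Ab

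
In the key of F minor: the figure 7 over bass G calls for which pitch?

F

Counting 6 letter steps above G lands on F; in F minor, that letter is F.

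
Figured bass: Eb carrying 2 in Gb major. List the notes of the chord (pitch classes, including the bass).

The written figures 2 are shorthand for 6/4/2: the 6/4 are implied.
A second above Eb in this key is F.
A fourth above Eb in this key is Ab.
A sixth above Eb in this key is Cb.
Together with the bass Eb, this spells F half-diminished seventh in third inversion.

Eb, F, Ab, Cb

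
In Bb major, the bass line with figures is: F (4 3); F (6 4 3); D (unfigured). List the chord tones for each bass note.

F, A, Bb, D | F, A, Bb, D | D, F, A

F (6/4/3): F, A, Bb, D.
F (6/4/3): F, A, Bb, D.
D (5/3): D, F, A.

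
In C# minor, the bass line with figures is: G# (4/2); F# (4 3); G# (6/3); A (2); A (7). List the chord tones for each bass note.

G# (6/4/2): G#, A, C#, E.
F# (6/4/3): F#, A, B, D#.
G# (6/3): G#, B, E.
A (6/4/2): A, B, D#, F#.
A (7/5/3): A, C#, E, G#.

G#, A, C#, E | F#, A, B, D# | G#, B, E | A, B, D#, F# | A, C#, E, G#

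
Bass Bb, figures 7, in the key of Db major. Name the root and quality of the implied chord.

Bb minor seventh

The figures 7 indicate a seventh chord in root position.
In root position the bass is the root, so the root is Bb.
The chord tones are Bb, Db, F, Ab, giving Bb minor seventh.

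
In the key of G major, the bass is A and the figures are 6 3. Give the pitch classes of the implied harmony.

A, C, F#

A third above A in this key is C.
A sixth above A in this key is F#.
Together with the bass A, this spells F# diminished in first inversion.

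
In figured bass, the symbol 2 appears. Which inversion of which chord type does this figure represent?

2 is shorthand for 6/4/2.
Intervals of 6/4/2 above the bass form a seventh chord; the bass is the seventh, so this is third inversion.

seventh chord, third inversion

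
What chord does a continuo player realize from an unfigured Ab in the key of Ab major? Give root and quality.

Ab major

An unfigured bass indicates a triad in root position.
In root position the bass is the root, so the root is Ab.
The chord tones are Ab, C, Eb, giving Ab major.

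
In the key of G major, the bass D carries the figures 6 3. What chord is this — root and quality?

B minor

The figures 6 3 indicate a triad in first inversion.
In first inversion the root lies a sixth above the bass: a sixth above D in G major is B.
The chord tones are D, F#, B, giving B minor.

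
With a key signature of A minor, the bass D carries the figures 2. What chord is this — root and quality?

The figures 2 indicate a seventh chord in third inversion.
In third inversion the root lies a second above the bass: a second above D in A minor is E.
The chord tones are D, E, G, B, giving E minor seventh.

E minor seventh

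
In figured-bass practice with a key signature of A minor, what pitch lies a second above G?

Counting 1 letter step above G lands on A; in A minor, that letter is A.

A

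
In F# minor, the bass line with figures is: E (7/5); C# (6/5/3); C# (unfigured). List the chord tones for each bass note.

E (7/5/3): E, G#, B, D.
C# (6/5/3): C#, E, G#, A.
C# (5/3): C#, E, G#.

E, G#, B, D | C#, E, G#, A | C#, E, G#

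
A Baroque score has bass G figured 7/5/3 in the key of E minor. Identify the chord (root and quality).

The figures 7/5/3 indicate a seventh chord in root position.
In root position the bass is the root, so the root is G.
The chord tones are G, B, D, F#, giving G major seventh.

G major seventh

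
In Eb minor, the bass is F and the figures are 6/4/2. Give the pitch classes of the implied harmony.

F, Gb, Bb, Db

A second above F in this key is Gb.
A fourth above F in this key is Bb.
A sixth above F in this key is Db.
Together with the bass F, this spells Gb major seventh in third inversion.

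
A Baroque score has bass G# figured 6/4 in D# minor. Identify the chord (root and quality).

C# major

The figures 6/4 indicate a triad in second inversion.
In second inversion the root lies a fourth above the bass: a fourth above G# in D# minor is C#.
The chord tones are G#, C#, E#, giving C# major.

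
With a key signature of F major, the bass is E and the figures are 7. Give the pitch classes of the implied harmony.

The written figures 7 are shorthand for 7/5/3: the 5/3 are implied.
A third above E in this key is G.
A fifth above E in this key is Bb.
A seventh above E in this key is D.
Together with the bass E, this spells E half-diminished seventh in root position.

E, G, Bb, D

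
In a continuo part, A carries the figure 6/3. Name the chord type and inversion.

triad, first inversion

Intervals of 6/3 above the bass form a triad; the bass is the third, so this is first inversion.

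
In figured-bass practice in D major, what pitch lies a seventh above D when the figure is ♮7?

C

Counting 6 letter steps above D lands on C; in D major, that letter is C#.
The ♮7 figure makes it natural, giving C.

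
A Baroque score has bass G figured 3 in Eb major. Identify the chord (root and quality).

G minor

The figures 3 indicate a triad in root position.
In root position the bass is the root, so the root is G.
The chord tones are G, Bb, D, giving G minor.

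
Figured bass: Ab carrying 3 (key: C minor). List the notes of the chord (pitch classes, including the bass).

The written figures 3 are shorthand for 5/3: the 5 is implied.
A third above Ab in this key is C.
A fifth above Ab in this key is Eb.
Together with the bass Ab, this spells Ab major in root position.

Ab, C, Eb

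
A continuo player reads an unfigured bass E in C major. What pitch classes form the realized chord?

An unfigured bass implies 5/3.
A third above E in this key is G.
A fifth above E in this key is B.
Together with the bass E, this spells E minor in root position.

E, G, B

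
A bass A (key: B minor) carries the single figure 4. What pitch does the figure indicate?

D

Counting 3 letter steps above A lands on D; in B minor, that letter is D.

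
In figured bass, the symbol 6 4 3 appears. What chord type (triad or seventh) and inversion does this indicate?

Intervals of 6/4/3 above the bass form a seventh chord; the bass is the fifth, so this is second inversion.

seventh chord, second inversion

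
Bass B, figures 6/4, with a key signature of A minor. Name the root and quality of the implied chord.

The figures 6/4 indicate a triad in second inversion.
In second inversion the root lies a fourth above the bass: a fourth above B in A minor is E.
The chord tones are B, E, G, giving E minor.

E minor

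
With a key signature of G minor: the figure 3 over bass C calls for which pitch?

Eb

Counting 2 letter steps above C lands on E; in G minor, that letter is Eb.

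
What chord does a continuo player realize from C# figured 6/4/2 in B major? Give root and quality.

The figures 6/4/2 indicate a seventh chord in third inversion.
In third inversion the root lies a second above the bass: a second above C# in B major is D#.
The chord tones are C#, D#, F#, A#, giving D# minor seventh.

D# minor seventh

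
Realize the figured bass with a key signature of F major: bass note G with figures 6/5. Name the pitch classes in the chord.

G, Bb, D, E

The written figures 6/5 are shorthand for 6/5/3: the 3 is implied.
A third above G in this key is Bb.
A fifth above G in this key is D.
A sixth above G in this key is E.
Together with the bass G, this spells E half-diminished seventh in first inversion.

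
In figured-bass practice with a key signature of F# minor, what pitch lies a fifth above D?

Counting 4 letter steps above D lands on A; in F# minor, that letter is A.

A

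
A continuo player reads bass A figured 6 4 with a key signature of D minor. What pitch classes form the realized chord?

A fourth above A in this key is D.
A sixth above A in this key is F.
Together with the bass A, this spells D minor in second inversion.

A, D, F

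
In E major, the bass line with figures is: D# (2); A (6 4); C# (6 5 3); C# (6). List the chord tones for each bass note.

D# (6/4/2): D#, E, G#, B.
A (6/4): A, D#, F#.
C# (6/5/3): C#, E, G#, A.
C# (6/3): C#, E, A.

D#, E, G#, B | A, D#, F# | C#, E, G#, A | C#, E, A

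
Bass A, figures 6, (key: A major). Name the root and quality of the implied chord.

The figures 6 indicate a triad in first inversion.
In first inversion the root lies a sixth above the bass: a sixth above A in A major is F#.
The chord tones are A, C#, F#, giving F# minor.

F# minor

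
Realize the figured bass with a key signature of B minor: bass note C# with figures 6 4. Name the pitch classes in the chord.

A fourth above C# in this key is F#.
A sixth above C# in this key is A.
Together with the bass C#, this spells F# minor in second inversion.

C#, F#, A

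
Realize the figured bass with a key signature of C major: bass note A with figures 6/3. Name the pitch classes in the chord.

A, C, F

A third above A in this key is C.
A sixth above A in this key is F.
Together with the bass A, this spells F major in first inversion.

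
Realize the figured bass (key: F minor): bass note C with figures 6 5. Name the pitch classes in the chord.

The written figures 6 5 are shorthand for 6/5/3: the 3 is implied.
A third above C in this key is Eb.
A fifth above C in this key is G.
A sixth above C in this key is Ab.
Together with the bass C, this spells Ab major seventh in first inversion.

C, Eb, G, Ab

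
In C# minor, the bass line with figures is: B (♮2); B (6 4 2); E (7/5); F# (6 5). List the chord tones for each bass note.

B, C, E, G# | B, C#, E, G# | E, G#, B, D# | F#, A, C#, D#

B (6/4/♮2): B, C, E, G#.
B (6/4/2): B, C#, E, G#.
E (7/5/3): E, G#, B, D#.
F# (6/5/3): F#, A, C#, D#.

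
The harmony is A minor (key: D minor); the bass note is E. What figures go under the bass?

E is the fifth of A minor, so the chord is in second inversion.
A triad in second inversion is figured 6/4, conventionally abbreviated 6/4.

6/4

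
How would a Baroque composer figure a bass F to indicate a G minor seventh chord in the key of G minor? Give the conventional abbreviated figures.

F is the seventh of G minor seventh, so the chord is in third inversion.
A seventh chord in third inversion is figured 6/4/2, conventionally abbreviated 4/2.

4/2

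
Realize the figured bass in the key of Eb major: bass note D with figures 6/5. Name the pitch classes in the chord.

D, F, Ab, Bb

The written figures 6/5 are shorthand for 6/5/3: the 3 is implied.
A third above D in this key is F.
A fifth above D in this key is Ab.
A sixth above D in this key is Bb.
Together with the bass D, this spells Bb dominant seventh in first inversion.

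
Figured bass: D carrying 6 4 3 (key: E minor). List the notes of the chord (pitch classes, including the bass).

A third above D in this key is F#.
A fourth above D in this key is G.
A sixth above D in this key is B.
Together with the bass D, this spells G major seventh in second inversion.

D, F#, G, B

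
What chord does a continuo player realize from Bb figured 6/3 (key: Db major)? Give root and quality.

The figures 6/3 indicate a triad in first inversion.
In first inversion the root lies a sixth above the bass: a sixth above Bb in Db major is Gb.
The chord tones are Bb, Db, Gb, giving Gb major.

Gb major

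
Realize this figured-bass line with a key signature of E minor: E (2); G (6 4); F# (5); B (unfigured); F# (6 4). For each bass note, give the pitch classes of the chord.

E (6/4/2): E, F#, A, C.
G (6/4): G, C, E.
F# (5/3): F#, A, C.
B (5/3): B, D, F#.
F# (6/4): F#, B, D.

E, F#, A, C | G, C, E | F#, A, C | B, D, F# | F#, B, D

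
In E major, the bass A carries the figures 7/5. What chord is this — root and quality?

The figures 7/5 indicate a seventh chord in root position.
In root position the bass is the root, so the root is A.
The chord tones are A, C#, E, G#, giving A major seventh.

A major seventh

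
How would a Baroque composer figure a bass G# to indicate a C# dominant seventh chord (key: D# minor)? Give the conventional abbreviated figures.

4/3

G# is the fifth of C# dominant seventh, so the chord is in second inversion.
A seventh chord in second inversion is figured 6/4/3, conventionally abbreviated 4/3.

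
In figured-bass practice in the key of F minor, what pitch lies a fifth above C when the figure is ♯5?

Counting 4 letter steps above C lands on G; in F minor, that letter is G.
The #5 figure raises it a semitone, giving G#.

G#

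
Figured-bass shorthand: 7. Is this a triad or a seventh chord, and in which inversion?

seventh chord, root position

7 is shorthand for 7/5/3.
Intervals of 7/5/3 above the bass form a seventh chord; the bass is the root, so this is root position.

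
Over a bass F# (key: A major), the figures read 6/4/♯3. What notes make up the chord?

F#, A#, B, D

A third above F# in this key is A, raised to A# by the sharp.
A fourth above F# in this key is B.
A sixth above F# in this key is D.
Together with the bass F#, this spells B minor-major seventh in second inversion.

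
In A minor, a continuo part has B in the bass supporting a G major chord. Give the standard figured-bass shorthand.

B is the third of G major, so the chord is in first inversion.
A triad in first inversion is figured 6/3, conventionally abbreviated 6.

6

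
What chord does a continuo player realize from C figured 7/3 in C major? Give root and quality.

The figures 7/3 indicate a seventh chord in root position.
In root position the bass is the root, so the root is C.
The chord tones are C, E, G, B, giving C major seventh.

C major seventh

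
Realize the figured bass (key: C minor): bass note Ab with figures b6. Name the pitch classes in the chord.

Ab, C, Fb

The written figures b6 are shorthand for 6/3: the 3 is implied.
A third above Ab in this key is C.
A sixth above Ab in this key is F, lowered to Fb by the flat.
Together with the bass Ab, this spells Fb augmented in first inversion.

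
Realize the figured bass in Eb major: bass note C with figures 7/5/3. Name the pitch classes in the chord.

A third above C in this key is Eb.
A fifth above C in this key is G.
A seventh above C in this key is Bb.
Together with the bass C, this spells C minor seventh in root position.

C, Eb, G, Bb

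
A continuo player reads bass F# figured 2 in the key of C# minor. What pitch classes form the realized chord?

F#, G#, B, D#

The written figures 2 are shorthand for 6/4/2: the 6/4 are implied.
A second above F# in this key is G#.
A fourth above F# in this key is B.
A sixth above F# in this key is D#.
Together with the bass F#, this spells G# minor seventh in third inversion.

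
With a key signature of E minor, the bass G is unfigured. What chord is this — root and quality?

G major

An unfigured bass indicates a triad in root position.
In root position the bass is the root, so the root is G.
The chord tones are G, B, D, giving G major.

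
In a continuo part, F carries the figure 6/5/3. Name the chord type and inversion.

seventh chord, first inversion

Intervals of 6/5/3 above the bass form a seventh chord; the bass is the third, so this is first inversion.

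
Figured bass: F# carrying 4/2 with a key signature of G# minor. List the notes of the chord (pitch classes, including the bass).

F#, G#, B, D#

The written figures 4/2 are shorthand for 6/4/2: the 6 is implied.
A second above F# in this key is G#.
A fourth above F# in this key is B.
A sixth above F# in this key is D#.
Together with the bass F#, this spells G# minor seventh in third inversion.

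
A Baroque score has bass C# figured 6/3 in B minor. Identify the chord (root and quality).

The figures 6/3 indicate a triad in first inversion.
In first inversion the root lies a sixth above the bass: a sixth above C# in B minor is A.
The chord tones are C#, E, A, giving A major.

A major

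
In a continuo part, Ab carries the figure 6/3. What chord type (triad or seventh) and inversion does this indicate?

Intervals of 6/3 above the bass form a triad; the bass is the third, so this is first inversion.

triad, first inversion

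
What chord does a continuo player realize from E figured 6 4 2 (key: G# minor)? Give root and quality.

The figures 6 4 2 indicate a seventh chord in third inversion.
In third inversion the root lies a second above the bass: a second above E in G# minor is F#.
The chord tones are E, F#, A#, C#, giving F# dominant seventh.

F# dominant seventh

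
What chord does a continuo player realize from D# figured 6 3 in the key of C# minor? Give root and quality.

The figures 6 3 indicate a triad in first inversion.
In first inversion the root lies a sixth above the bass: a sixth above D# in C# minor is B.
The chord tones are D#, F#, B, giving B major.

B major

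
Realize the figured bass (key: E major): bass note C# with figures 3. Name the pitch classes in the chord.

C#, E, G#

The written figures 3 are shorthand for 5/3: the 5 is implied.
A third above C# in this key is E.
A fifth above C# in this key is G#.
Together with the bass C#, this spells C# minor in root position.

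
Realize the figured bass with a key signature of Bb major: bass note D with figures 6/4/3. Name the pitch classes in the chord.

A third above D in this key is F.
A fourth above D in this key is G.
A sixth above D in this key is Bb.
Together with the bass D, this spells G minor seventh in second inversion.

D, F, G, Bb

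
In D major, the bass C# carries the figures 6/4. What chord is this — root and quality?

F# minor

The figures 6/4 indicate a triad in second inversion.
In second inversion the root lies a fourth above the bass: a fourth above C# in D major is F#.
The chord tones are C#, F#, A, giving F# minor.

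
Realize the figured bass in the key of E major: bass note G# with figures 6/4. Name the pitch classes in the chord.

A fourth above G# in this key is C#.
A sixth above G# in this key is E.
Together with the bass G#, this spells C# minor in second inversion.

G#, C#, E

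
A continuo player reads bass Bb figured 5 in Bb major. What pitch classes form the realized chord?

The written figures 5 are shorthand for 5/3: the 3 is implied.
A third above Bb in this key is D.
A fifth above Bb in this key is F.
Together with the bass Bb, this spells Bb major in root position.

Bb, D, F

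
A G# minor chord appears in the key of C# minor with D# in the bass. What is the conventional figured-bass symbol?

D# is the fifth of G# minor, so the chord is in second inversion.
A triad in second inversion is figured 6/4, conventionally abbreviated 6/4.

6/4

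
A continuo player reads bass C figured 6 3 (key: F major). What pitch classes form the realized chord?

C, E, A

A third above C in this key is E.
A sixth above C in this key is A.
Together with the bass C, this spells A minor in first inversion.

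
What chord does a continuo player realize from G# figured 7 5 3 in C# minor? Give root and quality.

G# minor seventh

The figures 7 5 3 indicate a seventh chord in root position.
In root position the bass is the root, so the root is G#.
The chord tones are G#, B, D#, F#, giving G# minor seventh.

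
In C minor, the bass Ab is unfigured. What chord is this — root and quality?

Ab major

An unfigured bass indicates a triad in root position.
In root position the bass is the root, so the root is Ab.
The chord tones are Ab, C, Eb, giving Ab major.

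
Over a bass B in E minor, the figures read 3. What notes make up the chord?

B, D, F#

The written figures 3 are shorthand for 5/3: the 5 is implied.
A third above B in this key is D.
A fifth above B in this key is F#.
Together with the bass B, this spells B minor in root position.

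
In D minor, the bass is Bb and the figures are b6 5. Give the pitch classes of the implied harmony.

The written figures b6 5 are shorthand for 6/5/3: the 3 is implied.
A third above Bb in this key is D.
A fifth above Bb in this key is F.
A sixth above Bb in this key is G, lowered to Gb by the flat.
Together with the bass Bb, this spells Gb augmented major seventh in first inversion.

Bb, D, F, Gb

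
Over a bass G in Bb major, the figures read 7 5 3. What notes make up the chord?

G, Bb, D, F

A third above G in this key is Bb.
A fifth above G in this key is D.
A seventh above G in this key is F.
Together with the bass G, this spells G minor seventh in root position.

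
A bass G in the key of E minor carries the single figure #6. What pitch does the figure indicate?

Counting 5 letter steps above G lands on E; in E minor, that letter is E.
The #6 figure raises it a semitone, giving E#.

E#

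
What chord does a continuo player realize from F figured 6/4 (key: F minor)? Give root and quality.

Bb minor

The figures 6/4 indicate a triad in second inversion.
In second inversion the root lies a fourth above the bass: a fourth above F in F minor is Bb.
The chord tones are F, Bb, Db, giving Bb minor.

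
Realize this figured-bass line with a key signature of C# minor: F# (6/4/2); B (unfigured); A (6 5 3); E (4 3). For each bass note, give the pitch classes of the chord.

F# (6/4/2): F#, G#, B, D#.
B (5/3): B, D#, F#.
A (6/5/3): A, C#, E, F#.
E (6/4/3): E, G#, A, C#.

F#, G#, B, D# | B, D#, F# | A, C#, E, F# | E, G#, A, C#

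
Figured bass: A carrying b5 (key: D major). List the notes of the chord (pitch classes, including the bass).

A, C#, Eb

The written figures b5 are shorthand for 5/3: the 3 is implied.
A third above A in this key is C#.
A fifth above A in this key is E, lowered to Eb by the flat.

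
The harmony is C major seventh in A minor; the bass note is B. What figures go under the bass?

4/2

B is the seventh of C major seventh, so the chord is in third inversion.
A seventh chord in third inversion is figured 6/4/2, conventionally abbreviated 4/2.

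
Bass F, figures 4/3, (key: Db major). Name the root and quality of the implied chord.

Bb minor seventh

The figures 4/3 indicate a seventh chord in second inversion.
In second inversion the root lies a fourth above the bass: a fourth above F in Db major is Bb.
The chord tones are F, Ab, Bb, Db, giving Bb minor seventh.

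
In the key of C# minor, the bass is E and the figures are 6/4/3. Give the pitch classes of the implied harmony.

E, G#, A, C#

A third above E in this key is G#.
A fourth above E in this key is A.
A sixth above E in this key is C#.
Together with the bass E, this spells A major seventh in second inversion.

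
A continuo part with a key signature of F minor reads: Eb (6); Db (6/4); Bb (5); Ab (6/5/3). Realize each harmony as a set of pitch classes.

Eb (6/3): Eb, G, C.
Db (6/4): Db, G, Bb.
Bb (5/3): Bb, Db, F.
Ab (6/5/3): Ab, C, Eb, F.

Eb, G, C | Db, G, Bb | Bb, Db, F | Ab, C, Eb, F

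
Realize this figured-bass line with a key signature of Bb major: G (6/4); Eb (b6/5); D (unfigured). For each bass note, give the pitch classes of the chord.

G (6/4): G, C, Eb.
Eb (b6/5/3): Eb, G, Bb, Cb.
D (5/3): D, F, A.

G, C, Eb | Eb, G, Bb, Cb | D, F, A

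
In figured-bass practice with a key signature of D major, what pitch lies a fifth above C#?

G

Counting 4 letter steps above C# lands on G; in D major, that letter is G.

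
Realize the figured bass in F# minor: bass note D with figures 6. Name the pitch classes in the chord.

The written figures 6 are shorthand for 6/3: the 3 is implied.
A third above D in this key is F#.
A sixth above D in this key is B.
Together with the bass D, this spells B minor in first inversion.

D, F#, B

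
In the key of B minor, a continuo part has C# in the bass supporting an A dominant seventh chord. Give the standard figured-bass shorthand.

C# is the third of A dominant seventh, so the chord is in first inversion.
A seventh chord in first inversion is figured 6/5/3, conventionally abbreviated 6/5.

6/5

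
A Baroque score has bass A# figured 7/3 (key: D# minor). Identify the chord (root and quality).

The figures 7/3 indicate a seventh chord in root position.
In root position the bass is the root, so the root is A#.
The chord tones are A#, C#, E#, G#, giving A# minor seventh.

A# minor seventh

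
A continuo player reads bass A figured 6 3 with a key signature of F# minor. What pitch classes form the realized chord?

A third above A in this key is C#.
A sixth above A in this key is F#.
Together with the bass A, this spells F# minor in first inversion.

A, C#, F#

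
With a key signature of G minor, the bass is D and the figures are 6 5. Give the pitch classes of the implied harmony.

D, F, A, Bb

The written figures 6 5 are shorthand for 6/5/3: the 3 is implied.
A third above D in this key is F.
A fifth above D in this key is A.
A sixth above D in this key is Bb.
Together with the bass D, this spells Bb major seventh in first inversion.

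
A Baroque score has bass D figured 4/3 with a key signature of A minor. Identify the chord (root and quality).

The figures 4/3 indicate a seventh chord in second inversion.
In second inversion the root lies a fourth above the bass: a fourth above D in A minor is G.
The chord tones are D, F, G, B, giving G dominant seventh.

G dominant seventh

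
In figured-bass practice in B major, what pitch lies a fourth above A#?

Counting 3 letter steps above A# lands on D; in B major, that letter is D#.

D#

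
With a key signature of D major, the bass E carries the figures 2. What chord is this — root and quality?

The figures 2 indicate a seventh chord in third inversion.
In third inversion the root lies a second above the bass: a second above E in D major is F#.
The chord tones are E, F#, A, C#, giving F# minor seventh.

F# minor seventh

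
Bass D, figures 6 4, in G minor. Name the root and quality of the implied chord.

The figures 6 4 indicate a triad in second inversion.
In second inversion the root lies a fourth above the bass: a fourth above D in G minor is G.
The chord tones are D, G, Bb, giving G minor.

G minor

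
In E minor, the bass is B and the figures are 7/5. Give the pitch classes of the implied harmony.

B, D, F#, A

The written figures 7/5 are shorthand for 7/5/3: the 3 is implied.
A third above B in this key is D.
A fifth above B in this key is F#.
A seventh above B in this key is A.
Together with the bass B, this spells B minor seventh in root position.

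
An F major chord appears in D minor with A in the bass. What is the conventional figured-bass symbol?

6

A is the third of F major, so the chord is in first inversion.
A triad in first inversion is figured 6/3, conventionally abbreviated 6.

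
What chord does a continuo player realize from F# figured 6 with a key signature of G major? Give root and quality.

D major

The figures 6 indicate a triad in first inversion.
In first inversion the root lies a sixth above the bass: a sixth above F# in G major is D.
The chord tones are F#, A, D, giving D major.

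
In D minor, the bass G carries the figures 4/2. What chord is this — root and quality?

A minor seventh

The figures 4/2 indicate a seventh chord in third inversion.
In third inversion the root lies a second above the bass: a second above G in D minor is A.
The chord tones are G, A, C, E, giving A minor seventh.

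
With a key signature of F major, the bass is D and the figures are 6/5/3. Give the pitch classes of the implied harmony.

A third above D in this key is F.
A fifth above D in this key is A.
A sixth above D in this key is Bb.
Together with the bass D, this spells Bb major seventh in first inversion.

D, F, A, Bb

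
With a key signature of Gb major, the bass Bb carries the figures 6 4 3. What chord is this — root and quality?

The figures 6 4 3 indicate a seventh chord in second inversion.
In second inversion the root lies a fourth above the bass: a fourth above Bb in Gb major is Eb.
The chord tones are Bb, Db, Eb, Gb, giving Eb minor seventh.

Eb minor seventh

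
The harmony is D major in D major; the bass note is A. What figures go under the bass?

6/4

A is the fifth of D major, so the chord is in second inversion.
A triad in second inversion is figured 6/4, conventionally abbreviated 6/4.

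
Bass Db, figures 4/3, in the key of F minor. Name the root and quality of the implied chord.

The figures 4/3 indicate a seventh chord in second inversion.
In second inversion the root lies a fourth above the bass: a fourth above Db in F minor is G.
The chord tones are Db, F, G, Bb, giving G half-diminished seventh.

G half-diminished seventh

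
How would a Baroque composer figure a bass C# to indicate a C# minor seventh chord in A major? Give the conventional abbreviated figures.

7

C# is the root of C# minor seventh, so the chord is in root position.
A seventh chord in root position is figured 7/5/3, conventionally abbreviated 7.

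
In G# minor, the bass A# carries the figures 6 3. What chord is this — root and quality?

The figures 6 3 indicate a triad in first inversion.
In first inversion the root lies a sixth above the bass: a sixth above A# in G# minor is F#.
The chord tones are A#, C#, F#, giving F# major.

F# major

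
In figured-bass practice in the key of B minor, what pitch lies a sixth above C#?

A

Counting 5 letter steps above C# lands on A; in B minor, that letter is A.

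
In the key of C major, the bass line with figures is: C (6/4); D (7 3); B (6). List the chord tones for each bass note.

C (6/4): C, F, A.
D (7/5/3): D, F, A, C.
B (6/3): B, D, G.

C, F, A | D, F, A, C | B, D, G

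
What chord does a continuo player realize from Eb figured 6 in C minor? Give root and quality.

C minor

The figures 6 indicate a triad in first inversion.
In first inversion the root lies a sixth above the bass: a sixth above Eb in C minor is C.
The chord tones are Eb, G, C, giving C minor.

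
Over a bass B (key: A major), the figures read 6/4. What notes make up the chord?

A fourth above B in this key is E.
A sixth above B in this key is G#.
Together with the bass B, this spells E major in second inversion.

B, E, G#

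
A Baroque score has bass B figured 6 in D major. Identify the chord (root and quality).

The figures 6 indicate a triad in first inversion.
In first inversion the root lies a sixth above the bass: a sixth above B in D major is G.
The chord tones are B, D, G, giving G major.

G major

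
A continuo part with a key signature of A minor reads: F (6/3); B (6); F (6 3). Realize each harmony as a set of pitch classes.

F (6/3): F, A, D.
B (6/3): B, D, G.
F (6/3): F, A, D.

F, A, D | B, D, G | F, A, D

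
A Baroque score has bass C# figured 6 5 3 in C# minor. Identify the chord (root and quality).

The figures 6 5 3 indicate a seventh chord in first inversion.
In first inversion the root lies a sixth above the bass: a sixth above C# in C# minor is A.
The chord tones are C#, E, G#, A, giving A major seventh.

A major seventh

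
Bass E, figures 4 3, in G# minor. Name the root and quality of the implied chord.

A# half-diminished seventh

The figures 4 3 indicate a seventh chord in second inversion.
In second inversion the root lies a fourth above the bass: a fourth above E in G# minor is A#.
The chord tones are E, G#, A#, C#, giving A# half-diminished seventh.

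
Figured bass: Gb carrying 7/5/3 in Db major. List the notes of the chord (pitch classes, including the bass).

A third above Gb in this key is Bb.
A fifth above Gb in this key is Db.
A seventh above Gb in this key is F.
Together with the bass Gb, this spells Gb major seventh in root position.

Gb, Bb, Db, F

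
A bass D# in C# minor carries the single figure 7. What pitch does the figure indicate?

C#

Counting 6 letter steps above D# lands on C; in C# minor, that letter is C#.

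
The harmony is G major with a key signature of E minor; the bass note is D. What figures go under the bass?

6/4

D is the fifth of G major, so the chord is in second inversion.
A triad in second inversion is figured 6/4, conventionally abbreviated 6/4.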